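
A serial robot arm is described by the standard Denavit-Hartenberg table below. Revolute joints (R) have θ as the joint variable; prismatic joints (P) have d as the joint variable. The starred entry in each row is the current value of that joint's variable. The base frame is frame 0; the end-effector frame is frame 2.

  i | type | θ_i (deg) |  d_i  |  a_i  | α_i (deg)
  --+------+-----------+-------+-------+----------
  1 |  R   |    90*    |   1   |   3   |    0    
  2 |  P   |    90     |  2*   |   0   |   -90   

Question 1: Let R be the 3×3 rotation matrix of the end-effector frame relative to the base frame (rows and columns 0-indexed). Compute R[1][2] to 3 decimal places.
-1.000

End-effector z-axis (col 2 of R) = (-0.0000,-1.0000,0.0000)
R[1][2] = -1.0000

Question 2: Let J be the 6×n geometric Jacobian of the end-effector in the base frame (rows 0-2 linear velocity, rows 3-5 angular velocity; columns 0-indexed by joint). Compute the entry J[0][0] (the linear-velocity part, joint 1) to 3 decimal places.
-3.000

axis z_0 = ẑ; lever o_n−o_0 = (0.0000,3.0000,3.0000)
cross product → J_v[:, 0] = (-3.0000,0.0000,0.0000)
J_ω[:, 0] = z_0
entry J[0][0] = -3.0000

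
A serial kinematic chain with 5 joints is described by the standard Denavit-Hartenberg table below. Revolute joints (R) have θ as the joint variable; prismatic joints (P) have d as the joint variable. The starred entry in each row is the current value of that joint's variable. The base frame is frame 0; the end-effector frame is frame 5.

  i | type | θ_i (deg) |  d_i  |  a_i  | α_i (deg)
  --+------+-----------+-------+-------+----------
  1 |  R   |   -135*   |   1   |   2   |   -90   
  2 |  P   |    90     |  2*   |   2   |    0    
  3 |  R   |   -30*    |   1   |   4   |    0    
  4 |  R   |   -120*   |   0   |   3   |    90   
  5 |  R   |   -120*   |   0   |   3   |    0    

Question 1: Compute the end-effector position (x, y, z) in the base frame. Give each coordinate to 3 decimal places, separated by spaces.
-3.075 -3.643 -3.165

after link 1: o_1 = (-1.4142, -1.4142, 1.0000)
after link 2: o_2 = (0.0000, -2.8284, -1.0000)
after link 3: o_3 = (-0.7071, -4.9497, -4.4641)
after link 4: o_4 = (-1.7678, -6.0104, -1.8660)
after link 5: o_5 = (-3.0746, -3.6430, -3.1651)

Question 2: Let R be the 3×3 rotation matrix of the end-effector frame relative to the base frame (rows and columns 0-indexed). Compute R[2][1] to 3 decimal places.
End-effector y-axis (col 1 of R) = (-0.6597,0.0474,0.7500)
R[2][1] = 0.7500

0.750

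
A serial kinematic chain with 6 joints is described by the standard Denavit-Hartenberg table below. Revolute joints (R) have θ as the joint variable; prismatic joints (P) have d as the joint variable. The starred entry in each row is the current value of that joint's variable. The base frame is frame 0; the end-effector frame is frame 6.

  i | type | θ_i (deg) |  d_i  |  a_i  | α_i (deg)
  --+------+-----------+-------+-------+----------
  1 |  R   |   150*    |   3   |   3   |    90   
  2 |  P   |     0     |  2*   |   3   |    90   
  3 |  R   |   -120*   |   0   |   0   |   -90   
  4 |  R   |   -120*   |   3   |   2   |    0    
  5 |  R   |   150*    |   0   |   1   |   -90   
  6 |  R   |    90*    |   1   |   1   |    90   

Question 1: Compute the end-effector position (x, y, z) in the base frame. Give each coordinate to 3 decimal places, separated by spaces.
after link 1: o_1 = (-2.5981, 1.5000, 3.0000)
after link 2: o_2 = (-4.1962, 4.7321, 3.0000)
after link 3: o_3 = (-4.1962, 4.7321, 3.0000)
after link 4: o_4 = (-7.1962, 5.7321, 1.2679)
after link 5: o_5 = (-7.1962, 4.8660, 1.7679)
after link 6: o_6 = (-6.1962, 5.3660, 2.6340)

-6.196 5.366 2.634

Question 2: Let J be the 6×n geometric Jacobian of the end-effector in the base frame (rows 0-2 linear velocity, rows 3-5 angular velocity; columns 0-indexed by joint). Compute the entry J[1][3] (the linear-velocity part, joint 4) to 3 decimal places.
axis z_3 = (-1.0000,0.0000,-0.0000); lever o_n−o_3 = (-2.0000,0.6340,-0.3660)
cross product → J_v[:, 3] = (0.0000,-0.3660,-0.6340)
J_ω[:, 3] = z_3
entry J[1][3] = -0.3660

-0.366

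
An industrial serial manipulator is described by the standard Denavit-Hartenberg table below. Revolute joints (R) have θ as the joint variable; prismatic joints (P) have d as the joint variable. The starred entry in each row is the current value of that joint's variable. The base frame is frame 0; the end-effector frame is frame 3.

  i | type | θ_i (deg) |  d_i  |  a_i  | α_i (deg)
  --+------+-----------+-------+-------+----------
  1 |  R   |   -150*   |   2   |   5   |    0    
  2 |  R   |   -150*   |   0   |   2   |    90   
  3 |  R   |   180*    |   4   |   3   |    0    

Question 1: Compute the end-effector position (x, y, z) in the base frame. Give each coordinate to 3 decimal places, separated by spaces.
after link 1: o_1 = (-4.3301, -2.5000, 2.0000)
after link 2: o_2 = (-3.3301, -0.7679, 2.0000)
after link 3: o_3 = (-1.3660, -5.3660, 2.0000)

-1.366 -5.366 2.000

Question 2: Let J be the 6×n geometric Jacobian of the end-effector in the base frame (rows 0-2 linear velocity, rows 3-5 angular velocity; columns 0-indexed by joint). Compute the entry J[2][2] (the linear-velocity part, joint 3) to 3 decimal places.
-3.000

axis z_2 = (0.8660,-0.5000,0.0000); lever o_n−o_2 = (1.9641,-4.5981,0.0000)
cross product → J_v[:, 2] = (0.0000,-0.0000,-3.0000)
J_ω[:, 2] = z_2
entry J[2][2] = -3.0000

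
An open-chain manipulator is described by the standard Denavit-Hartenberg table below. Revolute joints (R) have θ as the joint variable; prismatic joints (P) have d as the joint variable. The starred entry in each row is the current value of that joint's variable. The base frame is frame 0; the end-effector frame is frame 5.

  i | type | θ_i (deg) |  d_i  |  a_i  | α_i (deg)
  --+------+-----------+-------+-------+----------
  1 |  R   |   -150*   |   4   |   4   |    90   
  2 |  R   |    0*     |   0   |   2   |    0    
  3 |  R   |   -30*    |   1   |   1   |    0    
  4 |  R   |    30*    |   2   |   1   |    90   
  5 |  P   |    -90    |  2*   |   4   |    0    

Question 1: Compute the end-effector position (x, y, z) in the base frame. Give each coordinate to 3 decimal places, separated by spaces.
after link 1: o_1 = (-3.4641, -2.0000, 4.0000)
after link 2: o_2 = (-5.1962, -3.0000, 4.0000)
after link 3: o_3 = (-6.4462, -2.5670, 3.5000)
after link 4: o_4 = (-8.3122, -1.3349, 3.5000)
after link 5: o_5 = (-6.3122, -4.7990, 1.5000)

-6.312 -4.799 1.500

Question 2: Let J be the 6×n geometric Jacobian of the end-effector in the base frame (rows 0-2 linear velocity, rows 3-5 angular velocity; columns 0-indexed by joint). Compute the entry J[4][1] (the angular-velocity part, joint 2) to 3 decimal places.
axis z_1 = (-0.5000,0.8660,0.0000); lever o_n−o_1 = (-2.8481,-2.7990,-2.5000)
cross product → J_v[:, 1] = (-2.1651,-1.2500,3.8660)
J_ω[:, 1] = z_1
entry J[4][1] = 0.8660

0.866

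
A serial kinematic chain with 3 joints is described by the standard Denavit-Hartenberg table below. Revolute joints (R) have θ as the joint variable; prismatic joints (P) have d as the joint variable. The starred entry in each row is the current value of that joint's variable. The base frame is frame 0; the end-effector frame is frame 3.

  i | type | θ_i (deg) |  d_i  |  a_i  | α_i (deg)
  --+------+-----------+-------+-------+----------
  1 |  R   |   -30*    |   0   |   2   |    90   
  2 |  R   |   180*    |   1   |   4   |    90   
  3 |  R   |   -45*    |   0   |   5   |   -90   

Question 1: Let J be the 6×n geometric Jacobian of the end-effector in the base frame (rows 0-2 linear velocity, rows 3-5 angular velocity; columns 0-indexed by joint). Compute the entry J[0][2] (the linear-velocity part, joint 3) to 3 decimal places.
axis z_2 = (0.0000,-0.0000,1.0000); lever o_n−o_2 = (-1.2941,4.8296,0.0000)
cross product → J_v[:, 2] = (-4.8296,-1.2941,0.0000)
J_ω[:, 2] = z_2
entry J[0][2] = -4.8296

-4.830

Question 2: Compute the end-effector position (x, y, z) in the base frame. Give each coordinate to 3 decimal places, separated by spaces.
after link 1: o_1 = (1.7321, -1.0000, 0.0000)
after link 2: o_2 = (-2.2321, 0.1340, 0.0000)
after link 3: o_3 = (-3.5261, 4.9636, 0.0000)

-3.526 4.964 0.000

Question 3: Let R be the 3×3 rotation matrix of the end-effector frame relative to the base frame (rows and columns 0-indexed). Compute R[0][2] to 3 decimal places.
-0.966

End-effector z-axis (col 2 of R) = (-0.9659,-0.2588,0.0000)
R[0][2] = -0.9659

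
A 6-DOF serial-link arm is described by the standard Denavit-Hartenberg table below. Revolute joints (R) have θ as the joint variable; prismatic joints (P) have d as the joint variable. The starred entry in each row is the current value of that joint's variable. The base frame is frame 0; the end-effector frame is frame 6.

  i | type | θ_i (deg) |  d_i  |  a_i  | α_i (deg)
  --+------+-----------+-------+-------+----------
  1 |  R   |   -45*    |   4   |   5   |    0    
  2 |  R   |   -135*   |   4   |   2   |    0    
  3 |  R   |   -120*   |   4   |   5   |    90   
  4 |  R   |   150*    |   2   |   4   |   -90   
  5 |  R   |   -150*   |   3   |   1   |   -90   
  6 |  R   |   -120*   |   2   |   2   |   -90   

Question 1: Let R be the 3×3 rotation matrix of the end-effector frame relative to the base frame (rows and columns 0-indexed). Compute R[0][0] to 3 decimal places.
-0.621

End-effector x-axis (col 0 of R) = (-0.6205,-0.5748,-0.5335)
R[0][0] = -0.6205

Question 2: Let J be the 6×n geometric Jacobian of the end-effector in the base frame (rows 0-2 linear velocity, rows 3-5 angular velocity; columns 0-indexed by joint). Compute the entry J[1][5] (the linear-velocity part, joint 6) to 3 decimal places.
axis z_5 = (0.5335,-0.8080,0.2500); lever o_n−o_5 = (-0.1740,-2.7655,-0.5670)
cross product → J_v[:, 5] = (1.1495,0.2590,-1.6160)
J_ω[:, 5] = z_5
entry J[1][5] = 0.2590

0.259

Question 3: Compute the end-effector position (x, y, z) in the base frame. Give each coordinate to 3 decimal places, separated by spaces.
after link 1: o_1 = (3.5355, -3.5355, 4.0000)
after link 2: o_2 = (1.5355, -3.5355, 8.0000)
after link 3: o_3 = (4.0355, 0.7946, 12.0000)
after link 4: o_4 = (4.0355, -3.2054, 14.0000)
after link 5: o_5 = (4.0935, -4.1049, 10.9689)
after link 6: o_6 = (3.9195, -6.8705, 10.4019)

3.920 -6.870 10.402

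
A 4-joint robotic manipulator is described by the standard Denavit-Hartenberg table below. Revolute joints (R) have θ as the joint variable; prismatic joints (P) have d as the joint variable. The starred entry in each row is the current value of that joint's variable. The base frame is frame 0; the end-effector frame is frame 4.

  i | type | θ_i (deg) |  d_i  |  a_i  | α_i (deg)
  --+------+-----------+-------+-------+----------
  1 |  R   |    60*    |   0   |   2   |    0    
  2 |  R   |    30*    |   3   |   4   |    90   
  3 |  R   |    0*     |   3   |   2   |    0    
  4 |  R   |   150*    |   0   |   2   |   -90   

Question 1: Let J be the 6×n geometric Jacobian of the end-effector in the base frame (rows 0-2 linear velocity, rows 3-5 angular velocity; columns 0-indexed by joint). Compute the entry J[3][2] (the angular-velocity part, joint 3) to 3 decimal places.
1.000

axis z_2 = (1.0000,-0.0000,0.0000); lever o_n−o_2 = (3.0000,0.2679,1.0000)
cross product → J_v[:, 2] = (-0.0000,-1.0000,0.2679)
J_ω[:, 2] = z_2
entry J[3][2] = 1.0000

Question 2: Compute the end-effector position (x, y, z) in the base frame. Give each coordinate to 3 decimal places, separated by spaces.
after link 1: o_1 = (1.0000, 1.7321, 0.0000)
after link 2: o_2 = (1.0000, 5.7321, 3.0000)
after link 3: o_3 = (4.0000, 7.7321, 3.0000)
after link 4: o_4 = (4.0000, 6.0000, 4.0000)

4.000 6.000 4.000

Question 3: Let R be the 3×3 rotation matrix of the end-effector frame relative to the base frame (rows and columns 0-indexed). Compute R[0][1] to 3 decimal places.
-1.000

End-effector y-axis (col 1 of R) = (-1.0000,0.0000,-0.0000)
R[0][1] = -1.0000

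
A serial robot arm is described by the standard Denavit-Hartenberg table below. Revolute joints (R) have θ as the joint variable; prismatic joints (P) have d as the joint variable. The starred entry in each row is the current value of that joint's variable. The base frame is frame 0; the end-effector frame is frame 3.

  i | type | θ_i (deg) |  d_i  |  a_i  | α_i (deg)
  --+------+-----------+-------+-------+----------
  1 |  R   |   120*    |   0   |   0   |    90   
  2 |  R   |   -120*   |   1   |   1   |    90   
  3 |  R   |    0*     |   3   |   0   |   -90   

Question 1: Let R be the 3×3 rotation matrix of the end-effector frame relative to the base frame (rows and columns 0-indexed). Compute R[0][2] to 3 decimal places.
0.866

End-effector z-axis (col 2 of R) = (0.8660,0.5000,0.0000)
R[0][2] = 0.8660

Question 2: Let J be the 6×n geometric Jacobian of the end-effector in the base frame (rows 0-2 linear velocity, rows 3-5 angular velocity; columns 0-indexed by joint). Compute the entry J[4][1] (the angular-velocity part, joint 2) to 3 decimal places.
axis z_1 = (0.8660,0.5000,0.0000); lever o_n−o_1 = (2.4151,-2.1830,0.6340)
cross product → J_v[:, 1] = (0.3170,-0.5490,-3.0981)
J_ω[:, 1] = z_1
entry J[4][1] = 0.5000

0.500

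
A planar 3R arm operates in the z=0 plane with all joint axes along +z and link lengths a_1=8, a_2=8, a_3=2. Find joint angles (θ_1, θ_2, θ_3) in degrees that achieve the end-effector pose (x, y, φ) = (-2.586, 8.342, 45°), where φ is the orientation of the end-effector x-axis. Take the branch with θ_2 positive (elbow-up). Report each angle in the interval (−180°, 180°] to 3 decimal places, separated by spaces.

wrist centre = target − a_3·(cos φ, sin φ) = (-4.0002, 6.9278)
cos θ_2 = (63.9959−8²−8²)/(2·8·8) = -0.5000; θ_2 = 120.0021° (elbow-up)
β = atan2(6.9278,-4.0002) = 120.0028°; ψ = atan2(6.9281,3.9997) = 60.0011°
θ_1 = β − ψ = 60.0018°
θ_3 = φ − θ_1 − θ_2 = -135.0039° (wrapped to (-180°,180°])

60.002 120.002 -135.004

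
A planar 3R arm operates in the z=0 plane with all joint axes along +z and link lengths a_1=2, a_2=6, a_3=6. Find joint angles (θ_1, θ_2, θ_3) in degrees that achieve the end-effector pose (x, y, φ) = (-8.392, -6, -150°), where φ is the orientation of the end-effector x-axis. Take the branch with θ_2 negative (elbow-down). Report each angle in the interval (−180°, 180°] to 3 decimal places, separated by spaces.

wrist centre = target − a_3·(cos φ, sin φ) = (-3.1958, -3.0000)
cos θ_2 = (19.2134−2²−6²)/(2·2·6) = -0.8661; θ_2 = -150.0093° (elbow-down)
β = atan2(-3.0000,-3.1958) = -136.8105°; ψ = atan2(-2.9992,-3.1966) = -136.8256°
θ_1 = β − ψ = 0.0151°
θ_3 = φ − θ_1 − θ_2 = -0.0058° (wrapped to (-180°,180°])

0.015 -150.009 -0.006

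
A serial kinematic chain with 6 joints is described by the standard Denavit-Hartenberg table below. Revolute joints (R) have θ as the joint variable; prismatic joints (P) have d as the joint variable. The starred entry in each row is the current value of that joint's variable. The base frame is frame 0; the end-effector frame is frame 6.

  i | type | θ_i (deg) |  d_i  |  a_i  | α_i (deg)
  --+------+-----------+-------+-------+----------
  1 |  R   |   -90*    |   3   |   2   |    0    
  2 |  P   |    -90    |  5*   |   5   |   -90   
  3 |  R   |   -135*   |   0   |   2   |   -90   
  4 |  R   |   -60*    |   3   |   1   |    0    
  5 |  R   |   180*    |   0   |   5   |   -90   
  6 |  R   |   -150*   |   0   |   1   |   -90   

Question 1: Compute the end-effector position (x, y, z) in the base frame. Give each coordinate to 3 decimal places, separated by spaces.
after link 1: o_1 = (0.0000, -2.0000, 3.0000)
after link 2: o_2 = (-5.0000, -2.0000, 8.0000)
after link 3: o_3 = (-3.5858, -2.0000, 9.4142)
after link 4: o_4 = (-5.3536, -2.8660, 11.8891)
after link 5: o_5 = (-7.1213, 1.4641, 10.1213)
after link 6: o_6 = (-7.1687, 0.7141, 10.7811)

-7.169 0.714 10.781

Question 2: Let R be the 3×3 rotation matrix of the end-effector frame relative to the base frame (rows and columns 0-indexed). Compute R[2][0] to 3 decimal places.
0.660

End-effector x-axis (col 0 of R) = (-0.0474,-0.7500,0.6597)
R[2][0] = 0.6597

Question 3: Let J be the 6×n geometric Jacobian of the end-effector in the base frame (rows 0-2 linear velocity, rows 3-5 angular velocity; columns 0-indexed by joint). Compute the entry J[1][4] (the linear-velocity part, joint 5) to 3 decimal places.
axis z_4 = (-0.7071,-0.0000,0.7071); lever o_n−o_4 = (-1.8151,3.5801,-1.1080)
cross product → J_v[:, 4] = (-2.5315,-2.0670,-2.5315)
J_ω[:, 4] = z_4
entry J[1][4] = -2.0670

-2.067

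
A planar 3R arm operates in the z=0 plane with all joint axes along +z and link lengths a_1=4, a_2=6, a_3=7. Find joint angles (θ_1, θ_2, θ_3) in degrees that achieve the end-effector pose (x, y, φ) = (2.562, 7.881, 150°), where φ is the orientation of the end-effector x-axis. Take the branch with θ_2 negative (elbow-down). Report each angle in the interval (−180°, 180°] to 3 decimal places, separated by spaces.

wrist centre = target − a_3·(cos φ, sin φ) = (8.6242, 4.3810)
cos θ_2 = (93.5696−4²−6²)/(2·4·6) = 0.8660; θ_2 = -29.9991° (elbow-down)
β = atan2(4.3810,8.6242) = 26.9301°; ψ = atan2(-2.9999,9.1962) = -18.0670°
θ_1 = β − ψ = 44.9971°
θ_3 = φ − θ_1 − θ_2 = 135.0020° (wrapped to (-180°,180°])

44.997 -29.999 135.002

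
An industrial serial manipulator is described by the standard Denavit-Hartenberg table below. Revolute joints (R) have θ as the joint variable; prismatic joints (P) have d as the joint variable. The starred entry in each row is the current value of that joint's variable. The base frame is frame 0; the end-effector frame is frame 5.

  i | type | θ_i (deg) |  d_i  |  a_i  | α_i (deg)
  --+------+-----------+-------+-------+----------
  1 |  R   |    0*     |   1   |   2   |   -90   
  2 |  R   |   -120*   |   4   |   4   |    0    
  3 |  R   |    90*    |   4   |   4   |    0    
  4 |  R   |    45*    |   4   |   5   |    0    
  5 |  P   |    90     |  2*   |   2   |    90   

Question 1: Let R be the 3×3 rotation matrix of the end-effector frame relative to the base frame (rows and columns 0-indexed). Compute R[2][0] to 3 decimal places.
-0.966

End-effector x-axis (col 0 of R) = (-0.2588,0.0000,-0.9659)
R[2][0] = -0.9659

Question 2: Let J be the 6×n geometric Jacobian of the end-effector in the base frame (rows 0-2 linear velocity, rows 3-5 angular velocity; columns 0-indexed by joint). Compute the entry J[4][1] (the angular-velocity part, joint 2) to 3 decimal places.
axis z_1 = (0.0000,1.0000,0.0000); lever o_n−o_1 = (5.7761,14.0000,2.2382)
cross product → J_v[:, 1] = (2.2382,0.0000,-5.7761)
J_ω[:, 1] = z_1
entry J[4][1] = 1.0000

1.000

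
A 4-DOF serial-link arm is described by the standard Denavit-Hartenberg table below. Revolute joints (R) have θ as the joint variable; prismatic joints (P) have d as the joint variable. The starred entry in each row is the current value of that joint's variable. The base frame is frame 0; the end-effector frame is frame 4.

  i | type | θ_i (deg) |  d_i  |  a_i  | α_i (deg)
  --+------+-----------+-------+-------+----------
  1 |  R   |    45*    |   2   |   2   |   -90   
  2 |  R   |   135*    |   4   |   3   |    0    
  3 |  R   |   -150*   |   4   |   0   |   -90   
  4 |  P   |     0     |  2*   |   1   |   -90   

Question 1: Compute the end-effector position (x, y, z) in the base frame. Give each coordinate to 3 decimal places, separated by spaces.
after link 1: o_1 = (1.4142, 1.4142, 2.0000)
after link 2: o_2 = (-2.9142, 2.7426, -0.1213)
after link 3: o_3 = (-5.7426, 5.5711, -0.1213)
after link 4: o_4 = (-4.6936, 6.6201, -1.7944)

-4.694 6.620 -1.794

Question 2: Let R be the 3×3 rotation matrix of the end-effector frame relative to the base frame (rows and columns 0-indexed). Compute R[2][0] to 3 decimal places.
End-effector x-axis (col 0 of R) = (0.6830,0.6830,0.2588)
R[2][0] = 0.2588

0.259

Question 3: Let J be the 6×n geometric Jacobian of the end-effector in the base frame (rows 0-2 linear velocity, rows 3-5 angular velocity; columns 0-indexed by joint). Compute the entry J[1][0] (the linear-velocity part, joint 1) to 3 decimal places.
axis z_0 = ẑ; lever o_n−o_0 = (-4.6936,6.6201,-1.7944)
cross product → J_v[:, 0] = (-6.6201,-4.6936,0.0000)
J_ω[:, 0] = z_0
entry J[1][0] = -4.6936

-4.694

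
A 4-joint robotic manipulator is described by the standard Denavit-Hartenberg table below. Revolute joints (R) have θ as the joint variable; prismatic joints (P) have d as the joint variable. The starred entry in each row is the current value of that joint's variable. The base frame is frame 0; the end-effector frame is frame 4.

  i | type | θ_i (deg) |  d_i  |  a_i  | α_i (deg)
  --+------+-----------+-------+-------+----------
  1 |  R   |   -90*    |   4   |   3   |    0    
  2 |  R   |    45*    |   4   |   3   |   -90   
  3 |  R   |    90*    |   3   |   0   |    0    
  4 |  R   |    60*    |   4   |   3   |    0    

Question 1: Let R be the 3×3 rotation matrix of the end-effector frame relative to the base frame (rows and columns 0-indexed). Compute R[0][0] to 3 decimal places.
-0.612

End-effector x-axis (col 0 of R) = (-0.6124,0.6124,-0.5000)
R[0][0] = -0.6124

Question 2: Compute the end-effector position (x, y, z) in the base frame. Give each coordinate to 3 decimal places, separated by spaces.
5.234 1.666 6.500

after link 1: o_1 = (0.0000, -3.0000, 4.0000)
after link 2: o_2 = (2.1213, -5.1213, 8.0000)
after link 3: o_3 = (4.2426, -3.0000, 8.0000)
after link 4: o_4 = (5.2340, 1.6655, 6.5000)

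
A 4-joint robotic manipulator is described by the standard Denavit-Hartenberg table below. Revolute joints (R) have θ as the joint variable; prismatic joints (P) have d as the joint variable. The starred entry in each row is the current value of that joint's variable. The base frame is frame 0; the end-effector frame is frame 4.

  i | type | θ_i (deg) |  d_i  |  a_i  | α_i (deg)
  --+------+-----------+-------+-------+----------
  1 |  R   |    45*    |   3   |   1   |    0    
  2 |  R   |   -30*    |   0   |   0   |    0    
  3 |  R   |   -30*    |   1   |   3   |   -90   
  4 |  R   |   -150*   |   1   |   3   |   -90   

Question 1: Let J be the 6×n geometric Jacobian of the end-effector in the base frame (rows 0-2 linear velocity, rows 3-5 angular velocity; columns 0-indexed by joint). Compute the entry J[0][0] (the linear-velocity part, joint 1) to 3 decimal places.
axis z_0 = ẑ; lever o_n−o_0 = (1.3542,1.5690,5.5000)
cross product → J_v[:, 0] = (-1.5690,1.3542,0.0000)
J_ω[:, 0] = z_0
entry J[0][0] = -1.5690

-1.569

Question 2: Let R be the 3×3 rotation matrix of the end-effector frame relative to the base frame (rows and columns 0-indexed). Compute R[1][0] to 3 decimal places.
0.224

End-effector x-axis (col 0 of R) = (-0.8365,0.2241,0.5000)
R[1][0] = 0.2241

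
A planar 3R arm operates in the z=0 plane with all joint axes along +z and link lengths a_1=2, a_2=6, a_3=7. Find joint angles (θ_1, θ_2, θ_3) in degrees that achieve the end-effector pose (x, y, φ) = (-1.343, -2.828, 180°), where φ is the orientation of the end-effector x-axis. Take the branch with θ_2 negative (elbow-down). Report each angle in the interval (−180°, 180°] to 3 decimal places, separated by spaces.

45.006 -90.002 -135.004

wrist centre = target − a_3·(cos φ, sin φ) = (5.6570, -2.8280)
cos θ_2 = (39.9992−2²−6²)/(2·2·6) = -0.0000; θ_2 = -90.0018° (elbow-down)
β = atan2(-2.8280,5.6570) = -26.5610°; ψ = atan2(-6.0000,1.9998) = -71.5667°
θ_1 = β − ψ = 45.0057°
θ_3 = φ − θ_1 − θ_2 = -135.0039° (wrapped to (-180°,180°])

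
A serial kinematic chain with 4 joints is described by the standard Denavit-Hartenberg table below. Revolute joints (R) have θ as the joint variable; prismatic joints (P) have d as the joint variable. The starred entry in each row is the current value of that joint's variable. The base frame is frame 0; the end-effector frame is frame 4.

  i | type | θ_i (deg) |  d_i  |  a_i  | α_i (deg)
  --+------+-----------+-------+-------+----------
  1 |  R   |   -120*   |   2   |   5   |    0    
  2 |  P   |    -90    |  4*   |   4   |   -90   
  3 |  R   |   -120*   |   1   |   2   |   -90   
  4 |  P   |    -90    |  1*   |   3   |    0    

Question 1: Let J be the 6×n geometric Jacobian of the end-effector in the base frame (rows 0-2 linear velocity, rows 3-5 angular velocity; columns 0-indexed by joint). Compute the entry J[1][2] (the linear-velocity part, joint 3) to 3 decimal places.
1.116

axis z_2 = (-0.5000,-0.8660,0.0000); lever o_n−o_2 = (-1.8840,-3.5311,2.2321)
cross product → J_v[:, 2] = (-1.9330,1.1160,0.1340)
J_ω[:, 2] = z_2
entry J[1][2] = 1.1160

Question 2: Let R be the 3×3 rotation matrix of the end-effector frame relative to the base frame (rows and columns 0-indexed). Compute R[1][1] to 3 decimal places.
End-effector y-axis (col 1 of R) = (0.4330,-0.2500,0.8660)
R[1][1] = -0.2500

-0.250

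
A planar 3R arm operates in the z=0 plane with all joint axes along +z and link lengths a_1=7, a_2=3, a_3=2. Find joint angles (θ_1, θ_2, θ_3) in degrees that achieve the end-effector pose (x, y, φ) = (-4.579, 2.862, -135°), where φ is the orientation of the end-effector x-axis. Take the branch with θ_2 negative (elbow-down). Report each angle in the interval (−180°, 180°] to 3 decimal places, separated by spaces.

150.005 -134.999 -150.006

wrist centre = target − a_3·(cos φ, sin φ) = (-3.1648, 4.2762)
cos θ_2 = (28.3019−7²−3²)/(2·7·3) = -0.7071; θ_2 = -134.9993° (elbow-down)
β = atan2(4.2762,-3.1648) = 126.5048°; ψ = atan2(-2.1213,4.8787) = -23.5002°
θ_1 = β − ψ = 150.0050°
θ_3 = φ − θ_1 − θ_2 = -150.0057° (wrapped to (-180°,180°])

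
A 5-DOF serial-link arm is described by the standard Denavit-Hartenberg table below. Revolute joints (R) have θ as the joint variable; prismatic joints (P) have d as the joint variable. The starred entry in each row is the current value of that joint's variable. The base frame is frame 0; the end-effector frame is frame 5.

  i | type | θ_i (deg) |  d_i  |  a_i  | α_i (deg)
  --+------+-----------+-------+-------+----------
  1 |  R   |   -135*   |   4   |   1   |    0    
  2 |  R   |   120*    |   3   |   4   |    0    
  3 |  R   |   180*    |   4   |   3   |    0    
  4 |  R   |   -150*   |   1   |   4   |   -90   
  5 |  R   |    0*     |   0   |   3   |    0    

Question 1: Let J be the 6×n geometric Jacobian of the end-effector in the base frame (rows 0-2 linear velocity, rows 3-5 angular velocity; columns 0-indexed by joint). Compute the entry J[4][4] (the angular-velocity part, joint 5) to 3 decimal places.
0.966

axis z_4 = (-0.2588,0.9659,0.0000); lever o_n−o_4 = (2.8978,0.7765,0.0000)
cross product → J_v[:, 4] = (-0.0000,0.0000,-3.0000)
J_ω[:, 4] = z_4
entry J[4][4] = 0.9659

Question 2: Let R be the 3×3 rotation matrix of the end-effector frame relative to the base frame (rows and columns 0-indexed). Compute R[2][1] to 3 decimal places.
End-effector y-axis (col 1 of R) = (-0.0000,0.0000,-1.0000)
R[2][1] = -1.0000

-1.000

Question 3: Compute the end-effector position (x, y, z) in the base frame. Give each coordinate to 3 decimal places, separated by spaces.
after link 1: o_1 = (-0.7071, -0.7071, 4.0000)
after link 2: o_2 = (3.1566, -1.7424, 7.0000)
after link 3: o_3 = (0.2588, -0.9659, 11.0000)
after link 4: o_4 = (4.1225, 0.0694, 12.0000)
after link 5: o_5 = (7.0203, 0.8458, 12.0000)

7.020 0.846 12.000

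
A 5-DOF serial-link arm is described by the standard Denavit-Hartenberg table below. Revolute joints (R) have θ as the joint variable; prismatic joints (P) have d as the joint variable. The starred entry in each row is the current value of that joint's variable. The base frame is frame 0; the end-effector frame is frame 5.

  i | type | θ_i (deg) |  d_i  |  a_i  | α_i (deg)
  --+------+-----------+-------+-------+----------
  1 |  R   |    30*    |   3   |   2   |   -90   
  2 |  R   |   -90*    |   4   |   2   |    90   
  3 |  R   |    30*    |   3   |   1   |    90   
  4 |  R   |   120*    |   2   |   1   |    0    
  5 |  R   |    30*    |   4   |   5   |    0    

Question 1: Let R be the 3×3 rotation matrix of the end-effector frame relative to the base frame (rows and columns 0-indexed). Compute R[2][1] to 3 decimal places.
End-effector y-axis (col 1 of R) = (0.8750,0.2165,-0.4330)
R[2][1] = -0.4330

-0.433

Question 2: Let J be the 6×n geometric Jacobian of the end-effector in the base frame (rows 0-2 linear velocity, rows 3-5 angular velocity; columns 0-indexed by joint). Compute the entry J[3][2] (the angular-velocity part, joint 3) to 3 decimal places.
-0.866

axis z_2 = (-0.8660,-0.5000,0.0000); lever o_n−o_2 = (-1.9575,-9.3415,-0.3170)
cross product → J_v[:, 2] = (0.1585,-0.2745,7.1112)
J_ω[:, 2] = z_2
entry J[3][2] = -0.8660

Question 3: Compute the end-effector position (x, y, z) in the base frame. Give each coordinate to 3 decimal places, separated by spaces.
after link 1: o_1 = (1.7321, 1.0000, 3.0000)
after link 2: o_2 = (-0.2679, 4.4641, 5.0000)
after link 3: o_3 = (-3.1160, 3.3971, 5.8660)
after link 4: o_4 = (-2.8750, 1.2476, 6.4330)
after link 5: o_5 = (-2.2255, -4.8774, 4.6830)

-2.225 -4.877 4.683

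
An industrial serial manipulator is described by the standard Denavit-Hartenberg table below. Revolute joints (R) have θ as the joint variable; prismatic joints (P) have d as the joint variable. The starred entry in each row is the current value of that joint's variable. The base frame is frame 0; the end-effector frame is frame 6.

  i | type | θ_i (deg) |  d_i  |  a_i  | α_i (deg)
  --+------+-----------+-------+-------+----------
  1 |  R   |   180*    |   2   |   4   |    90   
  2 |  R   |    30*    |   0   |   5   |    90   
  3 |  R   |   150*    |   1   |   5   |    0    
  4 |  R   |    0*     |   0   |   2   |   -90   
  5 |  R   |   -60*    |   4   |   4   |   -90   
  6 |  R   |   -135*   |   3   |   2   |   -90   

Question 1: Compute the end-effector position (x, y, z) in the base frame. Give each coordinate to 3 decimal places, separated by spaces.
after link 1: o_1 = (-4.0000, 0.0000, 2.0000)
after link 2: o_2 = (-8.3301, 0.0000, 4.5000)
after link 3: o_3 = (-5.0801, 2.5000, 1.4689)
after link 4: o_4 = (-3.5801, 3.5000, 0.6029)
after link 5: o_5 = (-2.0801, 1.0359, -4.2631)
after link 6: o_6 = (1.3128, 0.7566, -3.0758)

1.313 0.757 -3.076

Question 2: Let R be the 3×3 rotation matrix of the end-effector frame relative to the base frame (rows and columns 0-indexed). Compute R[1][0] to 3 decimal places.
End-effector x-axis (col 0 of R) = (0.3472,-0.7891,0.5066)
R[1][0] = -0.7891

-0.789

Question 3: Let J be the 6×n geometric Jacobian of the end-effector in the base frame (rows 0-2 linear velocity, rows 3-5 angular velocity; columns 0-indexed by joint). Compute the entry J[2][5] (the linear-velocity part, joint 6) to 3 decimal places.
axis z_5 = (0.8995,0.4330,0.0580); lever o_n−o_5 = (3.3930,-0.2793,1.1873)
cross product → J_v[:, 5] = (0.5303,-0.8712,-1.7204)
J_ω[:, 5] = z_5
entry J[2][5] = -1.7204

-1.720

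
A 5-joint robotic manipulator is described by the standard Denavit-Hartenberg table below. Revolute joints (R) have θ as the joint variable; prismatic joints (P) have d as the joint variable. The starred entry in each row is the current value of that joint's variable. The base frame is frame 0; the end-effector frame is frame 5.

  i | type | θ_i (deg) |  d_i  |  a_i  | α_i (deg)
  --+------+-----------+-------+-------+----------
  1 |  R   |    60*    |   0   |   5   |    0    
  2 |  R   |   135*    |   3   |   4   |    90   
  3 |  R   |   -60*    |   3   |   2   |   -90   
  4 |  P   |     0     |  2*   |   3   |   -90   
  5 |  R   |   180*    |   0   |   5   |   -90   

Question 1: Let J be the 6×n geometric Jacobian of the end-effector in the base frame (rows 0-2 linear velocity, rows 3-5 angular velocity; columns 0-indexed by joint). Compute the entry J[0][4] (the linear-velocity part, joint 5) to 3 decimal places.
axis z_4 = (0.2588,-0.9659,0.0000); lever o_n−o_4 = (2.4148,0.6470,4.3301)
cross product → J_v[:, 4] = (-4.1826,-1.1207,2.5000)
J_ω[:, 4] = z_4
entry J[0][4] = -4.1826

-4.183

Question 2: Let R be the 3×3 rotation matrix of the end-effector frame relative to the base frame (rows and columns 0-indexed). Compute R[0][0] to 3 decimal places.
End-effector x-axis (col 0 of R) = (0.4830,0.1294,0.8660)
R[0][0] = 0.4830

0.483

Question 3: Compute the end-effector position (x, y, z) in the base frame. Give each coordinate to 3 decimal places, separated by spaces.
after link 1: o_1 = (2.5000, 4.3301, 0.0000)
after link 2: o_2 = (-1.3637, 3.2949, 3.0000)
after link 3: o_3 = (-3.1061, 5.9338, 1.2679)
after link 4: o_4 = (-6.2280, 5.0973, -0.3301)
after link 5: o_5 = (-3.8132, 5.7443, 4.0000)

-3.813 5.744 4.000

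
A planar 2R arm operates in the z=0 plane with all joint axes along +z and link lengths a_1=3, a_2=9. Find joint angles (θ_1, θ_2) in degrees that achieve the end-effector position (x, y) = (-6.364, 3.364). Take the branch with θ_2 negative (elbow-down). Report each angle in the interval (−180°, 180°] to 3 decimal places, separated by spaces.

-90.001 -134.999

cos θ_2 = (51.8170−3²−9²)/(2·3·9) = -0.7071; θ_2 = -134.9989° (elbow-down)
β = atan2(3.3640,-6.3640) = 152.1391°; ψ = atan2(-6.3641,-3.3638) = -117.8594°
θ_1 = β − ψ = 269.9985°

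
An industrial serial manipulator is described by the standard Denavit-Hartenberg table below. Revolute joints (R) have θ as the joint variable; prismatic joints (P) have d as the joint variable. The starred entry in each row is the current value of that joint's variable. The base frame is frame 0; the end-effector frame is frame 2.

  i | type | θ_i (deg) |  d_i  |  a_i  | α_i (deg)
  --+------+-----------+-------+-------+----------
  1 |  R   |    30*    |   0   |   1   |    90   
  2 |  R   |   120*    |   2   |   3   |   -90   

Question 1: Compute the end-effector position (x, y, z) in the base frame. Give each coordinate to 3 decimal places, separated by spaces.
0.567 -1.982 2.598

after link 1: o_1 = (0.8660, 0.5000, 0.0000)
after link 2: o_2 = (0.5670, -1.9821, 2.5981)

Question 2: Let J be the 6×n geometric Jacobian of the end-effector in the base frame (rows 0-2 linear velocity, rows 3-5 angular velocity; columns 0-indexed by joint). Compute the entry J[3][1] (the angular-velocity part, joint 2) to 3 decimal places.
axis z_1 = (0.5000,-0.8660,0.0000); lever o_n−o_1 = (-0.2990,-2.4821,2.5981)
cross product → J_v[:, 1] = (-2.2500,-1.2990,-1.5000)
J_ω[:, 1] = z_1
entry J[3][1] = 0.5000

0.500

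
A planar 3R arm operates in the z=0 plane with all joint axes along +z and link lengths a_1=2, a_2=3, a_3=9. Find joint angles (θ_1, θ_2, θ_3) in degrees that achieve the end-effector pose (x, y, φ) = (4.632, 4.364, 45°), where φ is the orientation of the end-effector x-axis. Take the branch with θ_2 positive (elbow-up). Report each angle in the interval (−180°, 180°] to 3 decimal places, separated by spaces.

149.999 120.003 134.999

wrist centre = target − a_3·(cos φ, sin φ) = (-1.7320, -2.0000)
cos θ_2 = (6.9995−2²−3²)/(2·2·3) = -0.5000; θ_2 = 120.0026° (elbow-up)
β = atan2(-2.0000,-1.7320) = -130.8925°; ψ = atan2(2.5980,0.4999) = 79.1088°
θ_1 = β − ψ = -210.0013°
θ_3 = φ − θ_1 − θ_2 = 134.9987° (wrapped to (-180°,180°])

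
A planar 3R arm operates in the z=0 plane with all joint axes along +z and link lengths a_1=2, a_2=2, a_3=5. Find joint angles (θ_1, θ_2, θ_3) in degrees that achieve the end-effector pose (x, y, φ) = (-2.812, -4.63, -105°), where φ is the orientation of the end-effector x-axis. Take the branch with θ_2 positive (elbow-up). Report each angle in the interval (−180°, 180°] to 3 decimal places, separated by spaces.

wrist centre = target − a_3·(cos φ, sin φ) = (-1.5179, 0.1996)
cos θ_2 = (2.3439−2²−2²)/(2·2·2) = -0.7070; θ_2 = 134.9925° (elbow-up)
β = atan2(0.1996,-1.5179) = 172.5077°; ψ = atan2(1.4144,0.5860) = 67.4962°
θ_1 = β − ψ = 105.0114°
θ_3 = φ − θ_1 − θ_2 = 14.9961° (wrapped to (-180°,180°])

105.011 134.992 14.996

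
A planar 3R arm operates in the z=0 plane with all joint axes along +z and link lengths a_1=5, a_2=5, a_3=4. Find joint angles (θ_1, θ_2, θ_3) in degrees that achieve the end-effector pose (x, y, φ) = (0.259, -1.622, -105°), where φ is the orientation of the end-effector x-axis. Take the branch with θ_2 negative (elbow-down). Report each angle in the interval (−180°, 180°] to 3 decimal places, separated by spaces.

134.998 -149.996 -90.001

wrist centre = target − a_3·(cos φ, sin φ) = (1.2943, 2.2417)
cos θ_2 = (6.7004−5²−5²)/(2·5·5) = -0.8660; θ_2 = -149.9962° (elbow-down)
β = atan2(2.2417,1.2943) = 59.9995°; ψ = atan2(-2.5003,0.6700) = -74.9981°
θ_1 = β − ψ = 134.9976°
θ_3 = φ − θ_1 − θ_2 = -90.0014° (wrapped to (-180°,180°])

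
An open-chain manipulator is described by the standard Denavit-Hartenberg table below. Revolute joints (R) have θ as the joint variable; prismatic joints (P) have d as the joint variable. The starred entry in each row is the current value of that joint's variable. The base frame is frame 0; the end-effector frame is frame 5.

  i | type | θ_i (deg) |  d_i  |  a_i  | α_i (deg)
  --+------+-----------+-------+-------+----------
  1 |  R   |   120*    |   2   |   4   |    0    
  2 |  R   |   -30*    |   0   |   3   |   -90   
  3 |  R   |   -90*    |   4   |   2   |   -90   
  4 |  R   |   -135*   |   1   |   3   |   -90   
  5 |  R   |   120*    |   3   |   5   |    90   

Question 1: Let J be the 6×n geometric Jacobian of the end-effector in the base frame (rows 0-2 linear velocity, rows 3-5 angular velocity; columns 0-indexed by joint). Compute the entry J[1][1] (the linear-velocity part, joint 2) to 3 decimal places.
-6.475

axis z_1 = (0.0000,0.0000,1.0000); lever o_n−o_1 = (-6.4749,-0.3301,3.7678)
cross product → J_v[:, 1] = (0.3301,-6.4749,0.0000)
J_ω[:, 1] = z_1
entry J[1][1] = -6.4749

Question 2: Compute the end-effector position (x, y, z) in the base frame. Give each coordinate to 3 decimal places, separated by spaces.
after link 1: o_1 = (-2.0000, 3.4641, 2.0000)
after link 2: o_2 = (-2.0000, 6.4641, 2.0000)
after link 3: o_3 = (-6.0000, 6.4641, 4.0000)
after link 4: o_4 = (-8.1213, 7.4641, 1.8787)
after link 5: o_5 = (-8.4749, 3.1340, 5.7678)

-8.475 3.134 5.768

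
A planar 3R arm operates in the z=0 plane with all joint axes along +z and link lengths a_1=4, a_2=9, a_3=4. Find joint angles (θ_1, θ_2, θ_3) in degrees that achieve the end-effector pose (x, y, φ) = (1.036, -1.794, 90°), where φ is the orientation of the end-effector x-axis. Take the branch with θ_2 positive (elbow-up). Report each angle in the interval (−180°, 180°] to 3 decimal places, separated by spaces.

149.996 150.004 150.000

wrist centre = target − a_3·(cos φ, sin φ) = (1.0360, -5.7940)
cos θ_2 = (34.6437−4²−9²)/(2·4·9) = -0.8661; θ_2 = 150.0039° (elbow-up)
β = atan2(-5.7940,1.0360) = -79.8623°; ψ = atan2(4.4995,-3.7945) = 130.1419°
θ_1 = β − ψ = -210.0042°
θ_3 = φ − θ_1 − θ_2 = 150.0003° (wrapped to (-180°,180°])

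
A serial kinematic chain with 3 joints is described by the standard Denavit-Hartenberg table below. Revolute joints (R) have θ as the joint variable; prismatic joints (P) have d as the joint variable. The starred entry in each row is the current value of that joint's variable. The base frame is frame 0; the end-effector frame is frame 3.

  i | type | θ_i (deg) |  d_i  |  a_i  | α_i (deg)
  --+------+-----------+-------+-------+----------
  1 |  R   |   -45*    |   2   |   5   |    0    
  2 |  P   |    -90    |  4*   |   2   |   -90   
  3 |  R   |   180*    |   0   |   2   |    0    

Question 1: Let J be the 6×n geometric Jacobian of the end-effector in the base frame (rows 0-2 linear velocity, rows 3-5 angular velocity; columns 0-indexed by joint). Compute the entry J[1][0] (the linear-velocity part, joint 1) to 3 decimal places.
axis z_0 = ẑ; lever o_n−o_0 = (3.5355,-3.5355,6.0000)
cross product → J_v[:, 0] = (3.5355,3.5355,-0.0000)
J_ω[:, 0] = z_0
entry J[1][0] = 3.5355

3.536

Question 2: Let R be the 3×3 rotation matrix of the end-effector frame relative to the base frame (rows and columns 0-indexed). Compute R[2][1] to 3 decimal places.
1.000

End-effector y-axis (col 1 of R) = (0.0000,0.0000,1.0000)
R[2][1] = 1.0000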